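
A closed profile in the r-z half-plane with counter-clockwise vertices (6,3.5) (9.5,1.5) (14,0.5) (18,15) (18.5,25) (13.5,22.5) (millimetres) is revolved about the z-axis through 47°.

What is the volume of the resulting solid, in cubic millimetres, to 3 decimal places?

Profile (r,z), 6 vertices: (6,3.5) (9.5,1.5) (14,0.5) (18,15) (18.5,25) (13.5,22.5)
edge 0: (6,3.5)→(9.5,1.5)  cross = 6·1.5 − 9.5·3.5 = -24.2500; (r_i+r_j)·cross = 15.5·-24.2500 = -375.8750
edge 1: (9.5,1.5)→(14,0.5)  cross = 9.5·0.5 − 14·1.5 = -16.2500; (r_i+r_j)·cross = 23.5·-16.2500 = -381.8750
edge 2: (14,0.5)→(18,15)  cross = 14·15 − 18·0.5 = 201.0000; (r_i+r_j)·cross = 32·201.0000 = 6432.0000
edge 3: (18,15)→(18.5,25)  cross = 18·25 − 18.5·15 = 172.5000; (r_i+r_j)·cross = 36.5·172.5000 = 6296.2500
edge 4: (18.5,25)→(13.5,22.5)  cross = 18.5·22.5 − 13.5·25 = 78.7500; (r_i+r_j)·cross = 32·78.7500 = 2520.0000
edge 5: (13.5,22.5)→(6,3.5)  cross = 13.5·3.5 − 6·22.5 = -87.7500; (r_i+r_j)·cross = 19.5·-87.7500 = -1711.1250
Σcross = 324.0000 → A = |Σcross|/2 = 162.0000 mm²
Σ(r_i+r_j)·cross = 12779.3750 → first moment M = |Σ|/6 = 2129.8958
R_c = M/A = 2129.8958/162.0000 = 13.1475 mm
θ = 47° = 0.820305 rad
V = θ·R_c·A = 0.820305·13.1475·162.0000 = 1747.164 mm³

Volume = 1747.164 mm³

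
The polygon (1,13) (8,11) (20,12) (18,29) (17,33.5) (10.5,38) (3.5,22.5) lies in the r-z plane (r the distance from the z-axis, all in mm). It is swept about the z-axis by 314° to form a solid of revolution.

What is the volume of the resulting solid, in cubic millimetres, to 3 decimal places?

Volume = 21020.620 mm³

Profile (r,z), 7 vertices: (1,13) (8,11) (20,12) (18,29) (17,33.5) (10.5,38) (3.5,22.5)
edge 0: (1,13)→(8,11)  cross = 1·11 − 8·13 = -93.0000; (r_i+r_j)·cross = 9·-93.0000 = -837.0000
edge 1: (8,11)→(20,12)  cross = 8·12 − 20·11 = -124.0000; (r_i+r_j)·cross = 28·-124.0000 = -3472.0000
edge 2: (20,12)→(18,29)  cross = 20·29 − 18·12 = 364.0000; (r_i+r_j)·cross = 38·364.0000 = 13832.0000
edge 3: (18,29)→(17,33.5)  cross = 18·33.5 − 17·29 = 110.0000; (r_i+r_j)·cross = 35·110.0000 = 3850.0000
edge 4: (17,33.5)→(10.5,38)  cross = 17·38 − 10.5·33.5 = 294.2500; (r_i+r_j)·cross = 27.5·294.2500 = 8091.8750
edge 5: (10.5,38)→(3.5,22.5)  cross = 10.5·22.5 − 3.5·38 = 103.2500; (r_i+r_j)·cross = 14·103.2500 = 1445.5000
edge 6: (3.5,22.5)→(1,13)  cross = 3.5·13 − 1·22.5 = 23.0000; (r_i+r_j)·cross = 4.5·23.0000 = 103.5000
Σcross = 677.5000 → A = |Σcross|/2 = 338.7500 mm²
Σ(r_i+r_j)·cross = 23013.8750 → first moment M = |Σ|/6 = 3835.6458
R_c = M/A = 3835.6458/338.7500 = 11.3229 mm
θ = 314° = 5.480334 rad
V = θ·R_c·A = 5.480334·11.3229·338.7500 = 21020.620 mm³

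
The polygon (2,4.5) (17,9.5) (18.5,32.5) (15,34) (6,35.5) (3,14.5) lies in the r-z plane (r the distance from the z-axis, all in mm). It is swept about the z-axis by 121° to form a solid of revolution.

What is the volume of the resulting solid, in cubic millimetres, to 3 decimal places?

Volume = 8330.494 mm³

Profile (r,z), 6 vertices: (2,4.5) (17,9.5) (18.5,32.5) (15,34) (6,35.5) (3,14.5)
edge 0: (2,4.5)→(17,9.5)  cross = 2·9.5 − 17·4.5 = -57.5000; (r_i+r_j)·cross = 19·-57.5000 = -1092.5000
edge 1: (17,9.5)→(18.5,32.5)  cross = 17·32.5 − 18.5·9.5 = 376.7500; (r_i+r_j)·cross = 35.5·376.7500 = 13374.6250
edge 2: (18.5,32.5)→(15,34)  cross = 18.5·34 − 15·32.5 = 141.5000; (r_i+r_j)·cross = 33.5·141.5000 = 4740.2500
edge 3: (15,34)→(6,35.5)  cross = 15·35.5 − 6·34 = 328.5000; (r_i+r_j)·cross = 21·328.5000 = 6898.5000
edge 4: (6,35.5)→(3,14.5)  cross = 6·14.5 − 3·35.5 = -19.5000; (r_i+r_j)·cross = 9·-19.5000 = -175.5000
edge 5: (3,14.5)→(2,4.5)  cross = 3·4.5 − 2·14.5 = -15.5000; (r_i+r_j)·cross = 5·-15.5000 = -77.5000
Σcross = 754.2500 → A = |Σcross|/2 = 377.1250 mm²
Σ(r_i+r_j)·cross = 23667.8750 → first moment M = |Σ|/6 = 3944.6458
R_c = M/A = 3944.6458/377.1250 = 10.4598 mm
θ = 121° = 2.111848 rad
V = θ·R_c·A = 2.111848·10.4598·377.1250 = 8330.494 mm³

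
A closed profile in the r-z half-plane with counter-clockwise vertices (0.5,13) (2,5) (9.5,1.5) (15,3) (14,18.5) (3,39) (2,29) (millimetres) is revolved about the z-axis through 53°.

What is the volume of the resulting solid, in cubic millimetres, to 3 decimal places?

Volume = 2284.541 mm³

Profile (r,z), 7 vertices: (0.5,13) (2,5) (9.5,1.5) (15,3) (14,18.5) (3,39) (2,29)
edge 0: (0.5,13)→(2,5)  cross = 0.5·5 − 2·13 = -23.5000; (r_i+r_j)·cross = 2.5·-23.5000 = -58.7500
edge 1: (2,5)→(9.5,1.5)  cross = 2·1.5 − 9.5·5 = -44.5000; (r_i+r_j)·cross = 11.5·-44.5000 = -511.7500
edge 2: (9.5,1.5)→(15,3)  cross = 9.5·3 − 15·1.5 = 6.0000; (r_i+r_j)·cross = 24.5·6.0000 = 147.0000
edge 3: (15,3)→(14,18.5)  cross = 15·18.5 − 14·3 = 235.5000; (r_i+r_j)·cross = 29·235.5000 = 6829.5000
edge 4: (14,18.5)→(3,39)  cross = 14·39 − 3·18.5 = 490.5000; (r_i+r_j)·cross = 17·490.5000 = 8338.5000
edge 5: (3,39)→(2,29)  cross = 3·29 − 2·39 = 9.0000; (r_i+r_j)·cross = 5·9.0000 = 45.0000
edge 6: (2,29)→(0.5,13)  cross = 2·13 − 0.5·29 = 11.5000; (r_i+r_j)·cross = 2.5·11.5000 = 28.7500
Σcross = 684.5000 → A = |Σcross|/2 = 342.2500 mm²
Σ(r_i+r_j)·cross = 14818.2500 → first moment M = |Σ|/6 = 2469.7083
R_c = M/A = 2469.7083/342.2500 = 7.2161 mm
θ = 53° = 0.925025 rad
V = θ·R_c·A = 0.925025·7.2161·342.2500 = 2284.541 mm³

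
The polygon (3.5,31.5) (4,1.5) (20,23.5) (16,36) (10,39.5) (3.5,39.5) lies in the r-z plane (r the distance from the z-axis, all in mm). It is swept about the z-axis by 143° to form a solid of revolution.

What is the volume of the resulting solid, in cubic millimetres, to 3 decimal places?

Volume = 9715.607 mm³

Profile (r,z), 6 vertices: (3.5,31.5) (4,1.5) (20,23.5) (16,36) (10,39.5) (3.5,39.5)
edge 0: (3.5,31.5)→(4,1.5)  cross = 3.5·1.5 − 4·31.5 = -120.7500; (r_i+r_j)·cross = 7.5·-120.7500 = -905.6250
edge 1: (4,1.5)→(20,23.5)  cross = 4·23.5 − 20·1.5 = 64.0000; (r_i+r_j)·cross = 24·64.0000 = 1536.0000
edge 2: (20,23.5)→(16,36)  cross = 20·36 − 16·23.5 = 344.0000; (r_i+r_j)·cross = 36·344.0000 = 12384.0000
edge 3: (16,36)→(10,39.5)  cross = 16·39.5 − 10·36 = 272.0000; (r_i+r_j)·cross = 26·272.0000 = 7072.0000
edge 4: (10,39.5)→(3.5,39.5)  cross = 10·39.5 − 3.5·39.5 = 256.7500; (r_i+r_j)·cross = 13.5·256.7500 = 3466.1250
edge 5: (3.5,39.5)→(3.5,31.5)  cross = 3.5·31.5 − 3.5·39.5 = -28.0000; (r_i+r_j)·cross = 7·-28.0000 = -196.0000
Σcross = 788.0000 → A = |Σcross|/2 = 394.0000 mm²
Σ(r_i+r_j)·cross = 23356.5000 → first moment M = |Σ|/6 = 3892.7500
R_c = M/A = 3892.7500/394.0000 = 9.8801 mm
θ = 143° = 2.495821 rad
V = θ·R_c·A = 2.495821·9.8801·394.0000 = 9715.607 mm³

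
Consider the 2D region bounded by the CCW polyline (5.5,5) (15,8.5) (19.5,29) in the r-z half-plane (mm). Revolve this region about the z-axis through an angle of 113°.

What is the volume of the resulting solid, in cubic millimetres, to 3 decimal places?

Volume = 2353.518 mm³

Profile (r,z), 3 vertices: (5.5,5) (15,8.5) (19.5,29)
edge 0: (5.5,5)→(15,8.5)  cross = 5.5·8.5 − 15·5 = -28.2500; (r_i+r_j)·cross = 20.5·-28.2500 = -579.1250
edge 1: (15,8.5)→(19.5,29)  cross = 15·29 − 19.5·8.5 = 269.2500; (r_i+r_j)·cross = 34.5·269.2500 = 9289.1250
edge 2: (19.5,29)→(5.5,5)  cross = 19.5·5 − 5.5·29 = -62.0000; (r_i+r_j)·cross = 25·-62.0000 = -1550.0000
Σcross = 179.0000 → A = |Σcross|/2 = 89.5000 mm²
Σ(r_i+r_j)·cross = 7160.0000 → first moment M = |Σ|/6 = 1193.3333
R_c = M/A = 1193.3333/89.5000 = 13.3333 mm
θ = 113° = 1.972222 rad
V = θ·R_c·A = 1.972222·13.3333·89.5000 = 2353.518 mm³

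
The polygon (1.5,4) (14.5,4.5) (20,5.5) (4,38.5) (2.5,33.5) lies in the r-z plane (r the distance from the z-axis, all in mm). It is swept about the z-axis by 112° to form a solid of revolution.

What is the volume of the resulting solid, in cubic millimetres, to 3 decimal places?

Volume = 5493.796 mm³

Profile (r,z), 5 vertices: (1.5,4) (14.5,4.5) (20,5.5) (4,38.5) (2.5,33.5)
edge 0: (1.5,4)→(14.5,4.5)  cross = 1.5·4.5 − 14.5·4 = -51.2500; (r_i+r_j)·cross = 16·-51.2500 = -820.0000
edge 1: (14.5,4.5)→(20,5.5)  cross = 14.5·5.5 − 20·4.5 = -10.2500; (r_i+r_j)·cross = 34.5·-10.2500 = -353.6250
edge 2: (20,5.5)→(4,38.5)  cross = 20·38.5 − 4·5.5 = 748.0000; (r_i+r_j)·cross = 24·748.0000 = 17952.0000
edge 3: (4,38.5)→(2.5,33.5)  cross = 4·33.5 − 2.5·38.5 = 37.7500; (r_i+r_j)·cross = 6.5·37.7500 = 245.3750
edge 4: (2.5,33.5)→(1.5,4)  cross = 2.5·4 − 1.5·33.5 = -40.2500; (r_i+r_j)·cross = 4·-40.2500 = -161.0000
Σcross = 684.0000 → A = |Σcross|/2 = 342.0000 mm²
Σ(r_i+r_j)·cross = 16862.7500 → first moment M = |Σ|/6 = 2810.4583
R_c = M/A = 2810.4583/342.0000 = 8.2177 mm
θ = 112° = 1.954769 rad
V = θ·R_c·A = 1.954769·8.2177·342.0000 = 5493.796 mm³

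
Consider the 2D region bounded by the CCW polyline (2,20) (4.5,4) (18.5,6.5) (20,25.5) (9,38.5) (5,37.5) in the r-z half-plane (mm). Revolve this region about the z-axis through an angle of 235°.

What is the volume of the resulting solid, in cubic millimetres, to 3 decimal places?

Volume = 20148.479 mm³

Profile (r,z), 6 vertices: (2,20) (4.5,4) (18.5,6.5) (20,25.5) (9,38.5) (5,37.5)
edge 0: (2,20)→(4.5,4)  cross = 2·4 − 4.5·20 = -82.0000; (r_i+r_j)·cross = 6.5·-82.0000 = -533.0000
edge 1: (4.5,4)→(18.5,6.5)  cross = 4.5·6.5 − 18.5·4 = -44.7500; (r_i+r_j)·cross = 23·-44.7500 = -1029.2500
edge 2: (18.5,6.5)→(20,25.5)  cross = 18.5·25.5 − 20·6.5 = 341.7500; (r_i+r_j)·cross = 38.5·341.7500 = 13157.3750
edge 3: (20,25.5)→(9,38.5)  cross = 20·38.5 − 9·25.5 = 540.5000; (r_i+r_j)·cross = 29·540.5000 = 15674.5000
edge 4: (9,38.5)→(5,37.5)  cross = 9·37.5 − 5·38.5 = 145.0000; (r_i+r_j)·cross = 14·145.0000 = 2030.0000
edge 5: (5,37.5)→(2,20)  cross = 5·20 − 2·37.5 = 25.0000; (r_i+r_j)·cross = 7·25.0000 = 175.0000
Σcross = 925.5000 → A = |Σcross|/2 = 462.7500 mm²
Σ(r_i+r_j)·cross = 29474.6250 → first moment M = |Σ|/6 = 4912.4375
R_c = M/A = 4912.4375/462.7500 = 10.6157 mm
θ = 235° = 4.101524 rad
V = θ·R_c·A = 4.101524·10.6157·462.7500 = 20148.479 mm³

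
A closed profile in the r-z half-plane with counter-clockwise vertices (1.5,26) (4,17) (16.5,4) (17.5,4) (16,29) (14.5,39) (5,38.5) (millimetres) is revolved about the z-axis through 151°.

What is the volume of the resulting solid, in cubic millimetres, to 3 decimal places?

Volume = 9938.711 mm³

Profile (r,z), 7 vertices: (1.5,26) (4,17) (16.5,4) (17.5,4) (16,29) (14.5,39) (5,38.5)
edge 0: (1.5,26)→(4,17)  cross = 1.5·17 − 4·26 = -78.5000; (r_i+r_j)·cross = 5.5·-78.5000 = -431.7500
edge 1: (4,17)→(16.5,4)  cross = 4·4 − 16.5·17 = -264.5000; (r_i+r_j)·cross = 20.5·-264.5000 = -5422.2500
edge 2: (16.5,4)→(17.5,4)  cross = 16.5·4 − 17.5·4 = -4.0000; (r_i+r_j)·cross = 34·-4.0000 = -136.0000
edge 3: (17.5,4)→(16,29)  cross = 17.5·29 − 16·4 = 443.5000; (r_i+r_j)·cross = 33.5·443.5000 = 14857.2500
edge 4: (16,29)→(14.5,39)  cross = 16·39 − 14.5·29 = 203.5000; (r_i+r_j)·cross = 30.5·203.5000 = 6206.7500
edge 5: (14.5,39)→(5,38.5)  cross = 14.5·38.5 − 5·39 = 363.2500; (r_i+r_j)·cross = 19.5·363.2500 = 7083.3750
edge 6: (5,38.5)→(1.5,26)  cross = 5·26 − 1.5·38.5 = 72.2500; (r_i+r_j)·cross = 6.5·72.2500 = 469.6250
Σcross = 735.5000 → A = |Σcross|/2 = 367.7500 mm²
Σ(r_i+r_j)·cross = 22627.0000 → first moment M = |Σ|/6 = 3771.1667
R_c = M/A = 3771.1667/367.7500 = 10.2547 mm
θ = 151° = 2.635447 rad
V = θ·R_c·A = 2.635447·10.2547·367.7500 = 9938.711 mm³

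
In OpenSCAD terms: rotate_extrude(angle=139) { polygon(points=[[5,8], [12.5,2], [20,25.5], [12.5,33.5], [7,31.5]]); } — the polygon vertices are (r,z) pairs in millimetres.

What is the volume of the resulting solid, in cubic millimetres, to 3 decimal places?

Volume = 8405.055 mm³

Profile (r,z), 5 vertices: (5,8) (12.5,2) (20,25.5) (12.5,33.5) (7,31.5)
edge 0: (5,8)→(12.5,2)  cross = 5·2 − 12.5·8 = -90.0000; (r_i+r_j)·cross = 17.5·-90.0000 = -1575.0000
edge 1: (12.5,2)→(20,25.5)  cross = 12.5·25.5 − 20·2 = 278.7500; (r_i+r_j)·cross = 32.5·278.7500 = 9059.3750
edge 2: (20,25.5)→(12.5,33.5)  cross = 20·33.5 − 12.5·25.5 = 351.2500; (r_i+r_j)·cross = 32.5·351.2500 = 11415.6250
edge 3: (12.5,33.5)→(7,31.5)  cross = 12.5·31.5 − 7·33.5 = 159.2500; (r_i+r_j)·cross = 19.5·159.2500 = 3105.3750
edge 4: (7,31.5)→(5,8)  cross = 7·8 − 5·31.5 = -101.5000; (r_i+r_j)·cross = 12·-101.5000 = -1218.0000
Σcross = 597.7500 → A = |Σcross|/2 = 298.8750 mm²
Σ(r_i+r_j)·cross = 20787.3750 → first moment M = |Σ|/6 = 3464.5625
R_c = M/A = 3464.5625/298.8750 = 11.5920 mm
θ = 139° = 2.426008 rad
V = θ·R_c·A = 2.426008·11.5920·298.8750 = 8405.055 mm³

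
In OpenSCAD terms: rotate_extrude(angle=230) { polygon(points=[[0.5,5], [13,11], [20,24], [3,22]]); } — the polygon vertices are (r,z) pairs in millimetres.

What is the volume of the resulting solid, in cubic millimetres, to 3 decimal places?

Volume = 7165.951 mm³

Profile (r,z), 4 vertices: (0.5,5) (13,11) (20,24) (3,22)
edge 0: (0.5,5)→(13,11)  cross = 0.5·11 − 13·5 = -59.5000; (r_i+r_j)·cross = 13.5·-59.5000 = -803.2500
edge 1: (13,11)→(20,24)  cross = 13·24 − 20·11 = 92.0000; (r_i+r_j)·cross = 33·92.0000 = 3036.0000
edge 2: (20,24)→(3,22)  cross = 20·22 − 3·24 = 368.0000; (r_i+r_j)·cross = 23·368.0000 = 8464.0000
edge 3: (3,22)→(0.5,5)  cross = 3·5 − 0.5·22 = 4.0000; (r_i+r_j)·cross = 3.5·4.0000 = 14.0000
Σcross = 404.5000 → A = |Σcross|/2 = 202.2500 mm²
Σ(r_i+r_j)·cross = 10710.7500 → first moment M = |Σ|/6 = 1785.1250
R_c = M/A = 1785.1250/202.2500 = 8.8263 mm
θ = 230° = 4.014257 rad
V = θ·R_c·A = 4.014257·8.8263·202.2500 = 7165.951 mm³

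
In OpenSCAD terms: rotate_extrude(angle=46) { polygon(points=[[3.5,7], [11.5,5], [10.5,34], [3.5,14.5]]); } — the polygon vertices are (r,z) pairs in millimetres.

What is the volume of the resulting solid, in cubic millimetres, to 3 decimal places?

Volume = 907.724 mm³

Profile (r,z), 4 vertices: (3.5,7) (11.5,5) (10.5,34) (3.5,14.5)
edge 0: (3.5,7)→(11.5,5)  cross = 3.5·5 − 11.5·7 = -63.0000; (r_i+r_j)·cross = 15·-63.0000 = -945.0000
edge 1: (11.5,5)→(10.5,34)  cross = 11.5·34 − 10.5·5 = 338.5000; (r_i+r_j)·cross = 22·338.5000 = 7447.0000
edge 2: (10.5,34)→(3.5,14.5)  cross = 10.5·14.5 − 3.5·34 = 33.2500; (r_i+r_j)·cross = 14·33.2500 = 465.5000
edge 3: (3.5,14.5)→(3.5,7)  cross = 3.5·7 − 3.5·14.5 = -26.2500; (r_i+r_j)·cross = 7·-26.2500 = -183.7500
Σcross = 282.5000 → A = |Σcross|/2 = 141.2500 mm²
Σ(r_i+r_j)·cross = 6783.7500 → first moment M = |Σ|/6 = 1130.6250
R_c = M/A = 1130.6250/141.2500 = 8.0044 mm
θ = 46° = 0.802851 rad
V = θ·R_c·A = 0.802851·8.0044·141.2500 = 907.724 mm³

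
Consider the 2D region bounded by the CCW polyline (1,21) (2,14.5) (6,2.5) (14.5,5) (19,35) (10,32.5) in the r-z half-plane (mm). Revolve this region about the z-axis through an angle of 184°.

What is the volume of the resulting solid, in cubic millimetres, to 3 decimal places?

Volume = 12129.547 mm³

Profile (r,z), 6 vertices: (1,21) (2,14.5) (6,2.5) (14.5,5) (19,35) (10,32.5)
edge 0: (1,21)→(2,14.5)  cross = 1·14.5 − 2·21 = -27.5000; (r_i+r_j)·cross = 3·-27.5000 = -82.5000
edge 1: (2,14.5)→(6,2.5)  cross = 2·2.5 − 6·14.5 = -82.0000; (r_i+r_j)·cross = 8·-82.0000 = -656.0000
edge 2: (6,2.5)→(14.5,5)  cross = 6·5 − 14.5·2.5 = -6.2500; (r_i+r_j)·cross = 20.5·-6.2500 = -128.1250
edge 3: (14.5,5)→(19,35)  cross = 14.5·35 − 19·5 = 412.5000; (r_i+r_j)·cross = 33.5·412.5000 = 13818.7500
edge 4: (19,35)→(10,32.5)  cross = 19·32.5 − 10·35 = 267.5000; (r_i+r_j)·cross = 29·267.5000 = 7757.5000
edge 5: (10,32.5)→(1,21)  cross = 10·21 − 1·32.5 = 177.5000; (r_i+r_j)·cross = 11·177.5000 = 1952.5000
Σcross = 741.7500 → A = |Σcross|/2 = 370.8750 mm²
Σ(r_i+r_j)·cross = 22662.1250 → first moment M = |Σ|/6 = 3777.0208
R_c = M/A = 3777.0208/370.8750 = 10.1841 mm
θ = 184° = 3.211406 rad
V = θ·R_c·A = 3.211406·10.1841·370.8750 = 12129.547 mm³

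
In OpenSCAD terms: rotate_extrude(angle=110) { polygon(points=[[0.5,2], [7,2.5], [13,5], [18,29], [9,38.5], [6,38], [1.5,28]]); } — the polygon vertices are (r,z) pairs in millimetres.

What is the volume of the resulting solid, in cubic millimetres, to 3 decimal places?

Volume = 7356.552 mm³

Profile (r,z), 7 vertices: (0.5,2) (7,2.5) (13,5) (18,29) (9,38.5) (6,38) (1.5,28)
edge 0: (0.5,2)→(7,2.5)  cross = 0.5·2.5 − 7·2 = -12.7500; (r_i+r_j)·cross = 7.5·-12.7500 = -95.6250
edge 1: (7,2.5)→(13,5)  cross = 7·5 − 13·2.5 = 2.5000; (r_i+r_j)·cross = 20·2.5000 = 50.0000
edge 2: (13,5)→(18,29)  cross = 13·29 − 18·5 = 287.0000; (r_i+r_j)·cross = 31·287.0000 = 8897.0000
edge 3: (18,29)→(9,38.5)  cross = 18·38.5 − 9·29 = 432.0000; (r_i+r_j)·cross = 27·432.0000 = 11664.0000
edge 4: (9,38.5)→(6,38)  cross = 9·38 − 6·38.5 = 111.0000; (r_i+r_j)·cross = 15·111.0000 = 1665.0000
edge 5: (6,38)→(1.5,28)  cross = 6·28 − 1.5·38 = 111.0000; (r_i+r_j)·cross = 7.5·111.0000 = 832.5000
edge 6: (1.5,28)→(0.5,2)  cross = 1.5·2 − 0.5·28 = -11.0000; (r_i+r_j)·cross = 2·-11.0000 = -22.0000
Σcross = 919.7500 → A = |Σcross|/2 = 459.8750 mm²
Σ(r_i+r_j)·cross = 22990.8750 → first moment M = |Σ|/6 = 3831.8125
R_c = M/A = 3831.8125/459.8750 = 8.3323 mm
θ = 110° = 1.919862 rad
V = θ·R_c·A = 1.919862·8.3323·459.8750 = 7356.552 mm³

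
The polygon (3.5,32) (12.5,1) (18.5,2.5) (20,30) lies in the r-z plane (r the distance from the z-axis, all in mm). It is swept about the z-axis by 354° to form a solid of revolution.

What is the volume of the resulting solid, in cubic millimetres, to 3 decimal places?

Profile (r,z), 4 vertices: (3.5,32) (12.5,1) (18.5,2.5) (20,30)
edge 0: (3.5,32)→(12.5,1)  cross = 3.5·1 − 12.5·32 = -396.5000; (r_i+r_j)·cross = 16·-396.5000 = -6344.0000
edge 1: (12.5,1)→(18.5,2.5)  cross = 12.5·2.5 − 18.5·1 = 12.7500; (r_i+r_j)·cross = 31·12.7500 = 395.2500
edge 2: (18.5,2.5)→(20,30)  cross = 18.5·30 − 20·2.5 = 505.0000; (r_i+r_j)·cross = 38.5·505.0000 = 19442.5000
edge 3: (20,30)→(3.5,32)  cross = 20·32 − 3.5·30 = 535.0000; (r_i+r_j)·cross = 23.5·535.0000 = 12572.5000
Σcross = 656.2500 → A = |Σcross|/2 = 328.1250 mm²
Σ(r_i+r_j)·cross = 26066.2500 → first moment M = |Σ|/6 = 4344.3750
R_c = M/A = 4344.3750/328.1250 = 13.2400 mm
θ = 354° = 6.178466 rad
V = θ·R_c·A = 6.178466·13.2400·328.1250 = 26841.571 mm³

Volume = 26841.571 mm³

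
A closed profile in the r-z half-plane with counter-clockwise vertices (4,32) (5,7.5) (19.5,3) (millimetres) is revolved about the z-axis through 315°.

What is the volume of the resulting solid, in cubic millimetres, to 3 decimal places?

Volume = 9159.657 mm³

Profile (r,z), 3 vertices: (4,32) (5,7.5) (19.5,3)
edge 0: (4,32)→(5,7.5)  cross = 4·7.5 − 5·32 = -130.0000; (r_i+r_j)·cross = 9·-130.0000 = -1170.0000
edge 1: (5,7.5)→(19.5,3)  cross = 5·3 − 19.5·7.5 = -131.2500; (r_i+r_j)·cross = 24.5·-131.2500 = -3215.6250
edge 2: (19.5,3)→(4,32)  cross = 19.5·32 − 4·3 = 612.0000; (r_i+r_j)·cross = 23.5·612.0000 = 14382.0000
Σcross = 350.7500 → A = |Σcross|/2 = 175.3750 mm²
Σ(r_i+r_j)·cross = 9996.3750 → first moment M = |Σ|/6 = 1666.0625
R_c = M/A = 1666.0625/175.3750 = 9.5000 mm
θ = 315° = 5.497787 rad
V = θ·R_c·A = 5.497787·9.5000·175.3750 = 9159.657 mm³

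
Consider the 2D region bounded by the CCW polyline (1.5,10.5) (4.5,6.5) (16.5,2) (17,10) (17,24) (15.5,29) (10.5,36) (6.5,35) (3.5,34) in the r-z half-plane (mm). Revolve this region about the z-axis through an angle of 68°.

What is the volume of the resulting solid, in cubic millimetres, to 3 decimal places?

Profile (r,z), 9 vertices: (1.5,10.5) (4.5,6.5) (16.5,2) (17,10) (17,24) (15.5,29) (10.5,36) (6.5,35) (3.5,34)
edge 0: (1.5,10.5)→(4.5,6.5)  cross = 1.5·6.5 − 4.5·10.5 = -37.5000; (r_i+r_j)·cross = 6·-37.5000 = -225.0000
edge 1: (4.5,6.5)→(16.5,2)  cross = 4.5·2 − 16.5·6.5 = -98.2500; (r_i+r_j)·cross = 21·-98.2500 = -2063.2500
edge 2: (16.5,2)→(17,10)  cross = 16.5·10 − 17·2 = 131.0000; (r_i+r_j)·cross = 33.5·131.0000 = 4388.5000
edge 3: (17,10)→(17,24)  cross = 17·24 − 17·10 = 238.0000; (r_i+r_j)·cross = 34·238.0000 = 8092.0000
edge 4: (17,24)→(15.5,29)  cross = 17·29 − 15.5·24 = 121.0000; (r_i+r_j)·cross = 32.5·121.0000 = 3932.5000
edge 5: (15.5,29)→(10.5,36)  cross = 15.5·36 − 10.5·29 = 253.5000; (r_i+r_j)·cross = 26·253.5000 = 6591.0000
edge 6: (10.5,36)→(6.5,35)  cross = 10.5·35 − 6.5·36 = 133.5000; (r_i+r_j)·cross = 17·133.5000 = 2269.5000
edge 7: (6.5,35)→(3.5,34)  cross = 6.5·34 − 3.5·35 = 98.5000; (r_i+r_j)·cross = 10·98.5000 = 985.0000
edge 8: (3.5,34)→(1.5,10.5)  cross = 3.5·10.5 − 1.5·34 = -14.2500; (r_i+r_j)·cross = 5·-14.2500 = -71.2500
Σcross = 825.5000 → A = |Σcross|/2 = 412.7500 mm²
Σ(r_i+r_j)·cross = 23899.0000 → first moment M = |Σ|/6 = 3983.1667
R_c = M/A = 3983.1667/412.7500 = 9.6503 mm
θ = 68° = 1.186824 rad
V = θ·R_c·A = 1.186824·9.6503·412.7500 = 4727.317 mm³

Volume = 4727.317 mm³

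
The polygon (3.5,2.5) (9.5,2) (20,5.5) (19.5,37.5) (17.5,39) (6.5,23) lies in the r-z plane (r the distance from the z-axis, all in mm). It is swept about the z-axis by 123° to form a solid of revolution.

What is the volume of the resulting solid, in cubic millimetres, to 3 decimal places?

Profile (r,z), 6 vertices: (3.5,2.5) (9.5,2) (20,5.5) (19.5,37.5) (17.5,39) (6.5,23)
edge 0: (3.5,2.5)→(9.5,2)  cross = 3.5·2 − 9.5·2.5 = -16.7500; (r_i+r_j)·cross = 13·-16.7500 = -217.7500
edge 1: (9.5,2)→(20,5.5)  cross = 9.5·5.5 − 20·2 = 12.2500; (r_i+r_j)·cross = 29.5·12.2500 = 361.3750
edge 2: (20,5.5)→(19.5,37.5)  cross = 20·37.5 − 19.5·5.5 = 642.7500; (r_i+r_j)·cross = 39.5·642.7500 = 25388.6250
edge 3: (19.5,37.5)→(17.5,39)  cross = 19.5·39 − 17.5·37.5 = 104.2500; (r_i+r_j)·cross = 37·104.2500 = 3857.2500
edge 4: (17.5,39)→(6.5,23)  cross = 17.5·23 − 6.5·39 = 149.0000; (r_i+r_j)·cross = 24·149.0000 = 3576.0000
edge 5: (6.5,23)→(3.5,2.5)  cross = 6.5·2.5 − 3.5·23 = -64.2500; (r_i+r_j)·cross = 10·-64.2500 = -642.5000
Σcross = 827.2500 → A = |Σcross|/2 = 413.6250 mm²
Σ(r_i+r_j)·cross = 32323.0000 → first moment M = |Σ|/6 = 5387.1667
R_c = M/A = 5387.1667/413.6250 = 13.0243 mm
θ = 123° = 2.146755 rad
V = θ·R_c·A = 2.146755·13.0243·413.6250 = 11564.927 mm³

Volume = 11564.927 mm³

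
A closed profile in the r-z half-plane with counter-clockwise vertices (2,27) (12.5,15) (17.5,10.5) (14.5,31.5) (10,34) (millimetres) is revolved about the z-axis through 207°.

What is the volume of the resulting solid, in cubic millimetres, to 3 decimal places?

Volume = 6717.910 mm³

Profile (r,z), 5 vertices: (2,27) (12.5,15) (17.5,10.5) (14.5,31.5) (10,34)
edge 0: (2,27)→(12.5,15)  cross = 2·15 − 12.5·27 = -307.5000; (r_i+r_j)·cross = 14.5·-307.5000 = -4458.7500
edge 1: (12.5,15)→(17.5,10.5)  cross = 12.5·10.5 − 17.5·15 = -131.2500; (r_i+r_j)·cross = 30·-131.2500 = -3937.5000
edge 2: (17.5,10.5)→(14.5,31.5)  cross = 17.5·31.5 − 14.5·10.5 = 399.0000; (r_i+r_j)·cross = 32·399.0000 = 12768.0000
edge 3: (14.5,31.5)→(10,34)  cross = 14.5·34 − 10·31.5 = 178.0000; (r_i+r_j)·cross = 24.5·178.0000 = 4361.0000
edge 4: (10,34)→(2,27)  cross = 10·27 − 2·34 = 202.0000; (r_i+r_j)·cross = 12·202.0000 = 2424.0000
Σcross = 340.2500 → A = |Σcross|/2 = 170.1250 mm²
Σ(r_i+r_j)·cross = 11156.7500 → first moment M = |Σ|/6 = 1859.4583
R_c = M/A = 1859.4583/170.1250 = 10.9300 mm
θ = 207° = 3.612832 rad
V = θ·R_c·A = 3.612832·10.9300·170.1250 = 6717.910 mm³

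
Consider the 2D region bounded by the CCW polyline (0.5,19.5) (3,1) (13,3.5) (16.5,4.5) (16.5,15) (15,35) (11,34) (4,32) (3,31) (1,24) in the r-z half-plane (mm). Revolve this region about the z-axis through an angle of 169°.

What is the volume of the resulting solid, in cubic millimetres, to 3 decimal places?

Profile (r,z), 10 vertices: (0.5,19.5) (3,1) (13,3.5) (16.5,4.5) (16.5,15) (15,35) (11,34) (4,32) (3,31) (1,24)
edge 0: (0.5,19.5)→(3,1)  cross = 0.5·1 − 3·19.5 = -58.0000; (r_i+r_j)·cross = 3.5·-58.0000 = -203.0000
edge 1: (3,1)→(13,3.5)  cross = 3·3.5 − 13·1 = -2.5000; (r_i+r_j)·cross = 16·-2.5000 = -40.0000
edge 2: (13,3.5)→(16.5,4.5)  cross = 13·4.5 − 16.5·3.5 = 0.7500; (r_i+r_j)·cross = 29.5·0.7500 = 22.1250
edge 3: (16.5,4.5)→(16.5,15)  cross = 16.5·15 − 16.5·4.5 = 173.2500; (r_i+r_j)·cross = 33·173.2500 = 5717.2500
edge 4: (16.5,15)→(15,35)  cross = 16.5·35 − 15·15 = 352.5000; (r_i+r_j)·cross = 31.5·352.5000 = 11103.7500
edge 5: (15,35)→(11,34)  cross = 15·34 − 11·35 = 125.0000; (r_i+r_j)·cross = 26·125.0000 = 3250.0000
edge 6: (11,34)→(4,32)  cross = 11·32 − 4·34 = 216.0000; (r_i+r_j)·cross = 15·216.0000 = 3240.0000
edge 7: (4,32)→(3,31)  cross = 4·31 − 3·32 = 28.0000; (r_i+r_j)·cross = 7·28.0000 = 196.0000
edge 8: (3,31)→(1,24)  cross = 3·24 − 1·31 = 41.0000; (r_i+r_j)·cross = 4·41.0000 = 164.0000
edge 9: (1,24)→(0.5,19.5)  cross = 1·19.5 − 0.5·24 = 7.5000; (r_i+r_j)·cross = 1.5·7.5000 = 11.2500
Σcross = 883.5000 → A = |Σcross|/2 = 441.7500 mm²
Σ(r_i+r_j)·cross = 23461.3750 → first moment M = |Σ|/6 = 3910.2292
R_c = M/A = 3910.2292/441.7500 = 8.8517 mm
θ = 169° = 2.949606 rad
V = θ·R_c·A = 2.949606·8.8517·441.7500 = 11533.637 mm³

Volume = 11533.637 mm³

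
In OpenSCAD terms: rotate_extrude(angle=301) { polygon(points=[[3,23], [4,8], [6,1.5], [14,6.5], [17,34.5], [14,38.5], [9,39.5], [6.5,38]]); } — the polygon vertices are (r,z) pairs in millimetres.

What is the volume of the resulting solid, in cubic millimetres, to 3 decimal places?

Profile (r,z), 8 vertices: (3,23) (4,8) (6,1.5) (14,6.5) (17,34.5) (14,38.5) (9,39.5) (6.5,38)
edge 0: (3,23)→(4,8)  cross = 3·8 − 4·23 = -68.0000; (r_i+r_j)·cross = 7·-68.0000 = -476.0000
edge 1: (4,8)→(6,1.5)  cross = 4·1.5 − 6·8 = -42.0000; (r_i+r_j)·cross = 10·-42.0000 = -420.0000
edge 2: (6,1.5)→(14,6.5)  cross = 6·6.5 − 14·1.5 = 18.0000; (r_i+r_j)·cross = 20·18.0000 = 360.0000
edge 3: (14,6.5)→(17,34.5)  cross = 14·34.5 − 17·6.5 = 372.5000; (r_i+r_j)·cross = 31·372.5000 = 11547.5000
edge 4: (17,34.5)→(14,38.5)  cross = 17·38.5 − 14·34.5 = 171.5000; (r_i+r_j)·cross = 31·171.5000 = 5316.5000
edge 5: (14,38.5)→(9,39.5)  cross = 14·39.5 − 9·38.5 = 206.5000; (r_i+r_j)·cross = 23·206.5000 = 4749.5000
edge 6: (9,39.5)→(6.5,38)  cross = 9·38 − 6.5·39.5 = 85.2500; (r_i+r_j)·cross = 15.5·85.2500 = 1321.3750
edge 7: (6.5,38)→(3,23)  cross = 6.5·23 − 3·38 = 35.5000; (r_i+r_j)·cross = 9.5·35.5000 = 337.2500
Σcross = 779.2500 → A = |Σcross|/2 = 389.6250 mm²
Σ(r_i+r_j)·cross = 22736.1250 → first moment M = |Σ|/6 = 3789.3542
R_c = M/A = 3789.3542/389.6250 = 9.7256 mm
θ = 301° = 5.253441 rad
V = θ·R_c·A = 5.253441·9.7256·389.6250 = 19907.149 mm³

Volume = 19907.149 mm³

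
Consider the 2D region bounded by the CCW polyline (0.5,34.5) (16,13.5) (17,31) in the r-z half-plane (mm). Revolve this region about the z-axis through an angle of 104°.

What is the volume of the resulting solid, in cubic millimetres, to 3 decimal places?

Volume = 2961.821 mm³

Profile (r,z), 3 vertices: (0.5,34.5) (16,13.5) (17,31)
edge 0: (0.5,34.5)→(16,13.5)  cross = 0.5·13.5 − 16·34.5 = -545.2500; (r_i+r_j)·cross = 16.5·-545.2500 = -8996.6250
edge 1: (16,13.5)→(17,31)  cross = 16·31 − 17·13.5 = 266.5000; (r_i+r_j)·cross = 33·266.5000 = 8794.5000
edge 2: (17,31)→(0.5,34.5)  cross = 17·34.5 − 0.5·31 = 571.0000; (r_i+r_j)·cross = 17.5·571.0000 = 9992.5000
Σcross = 292.2500 → A = |Σcross|/2 = 146.1250 mm²
Σ(r_i+r_j)·cross = 9790.3750 → first moment M = |Σ|/6 = 1631.7292
R_c = M/A = 1631.7292/146.1250 = 11.1667 mm
θ = 104° = 1.815142 rad
V = θ·R_c·A = 1.815142·11.1667·146.1250 = 2961.821 mm³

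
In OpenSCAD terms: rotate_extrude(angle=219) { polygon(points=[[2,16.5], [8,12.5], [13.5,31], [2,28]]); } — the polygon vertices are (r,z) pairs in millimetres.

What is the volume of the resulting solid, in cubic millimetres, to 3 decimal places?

Profile (r,z), 4 vertices: (2,16.5) (8,12.5) (13.5,31) (2,28)
edge 0: (2,16.5)→(8,12.5)  cross = 2·12.5 − 8·16.5 = -107.0000; (r_i+r_j)·cross = 10·-107.0000 = -1070.0000
edge 1: (8,12.5)→(13.5,31)  cross = 8·31 − 13.5·12.5 = 79.2500; (r_i+r_j)·cross = 21.5·79.2500 = 1703.8750
edge 2: (13.5,31)→(2,28)  cross = 13.5·28 − 2·31 = 316.0000; (r_i+r_j)·cross = 15.5·316.0000 = 4898.0000
edge 3: (2,28)→(2,16.5)  cross = 2·16.5 − 2·28 = -23.0000; (r_i+r_j)·cross = 4·-23.0000 = -92.0000
Σcross = 265.2500 → A = |Σcross|/2 = 132.6250 mm²
Σ(r_i+r_j)·cross = 5439.8750 → first moment M = |Σ|/6 = 906.6458
R_c = M/A = 906.6458/132.6250 = 6.8362 mm
θ = 219° = 3.822271 rad
V = θ·R_c·A = 3.822271·6.8362·132.6250 = 3465.446 mm³

Volume = 3465.446 mm³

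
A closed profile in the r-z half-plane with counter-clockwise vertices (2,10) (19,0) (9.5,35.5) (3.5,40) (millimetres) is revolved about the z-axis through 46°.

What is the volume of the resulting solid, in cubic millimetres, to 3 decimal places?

Profile (r,z), 4 vertices: (2,10) (19,0) (9.5,35.5) (3.5,40)
edge 0: (2,10)→(19,0)  cross = 2·0 − 19·10 = -190.0000; (r_i+r_j)·cross = 21·-190.0000 = -3990.0000
edge 1: (19,0)→(9.5,35.5)  cross = 19·35.5 − 9.5·0 = 674.5000; (r_i+r_j)·cross = 28.5·674.5000 = 19223.2500
edge 2: (9.5,35.5)→(3.5,40)  cross = 9.5·40 − 3.5·35.5 = 255.7500; (r_i+r_j)·cross = 13·255.7500 = 3324.7500
edge 3: (3.5,40)→(2,10)  cross = 3.5·10 − 2·40 = -45.0000; (r_i+r_j)·cross = 5.5·-45.0000 = -247.5000
Σcross = 695.2500 → A = |Σcross|/2 = 347.6250 mm²
Σ(r_i+r_j)·cross = 18310.5000 → first moment M = |Σ|/6 = 3051.7500
R_c = M/A = 3051.7500/347.6250 = 8.7789 mm
θ = 46° = 0.802851 rad
V = θ·R_c·A = 0.802851·8.7789·347.6250 = 2450.102 mm³

Volume = 2450.102 mm³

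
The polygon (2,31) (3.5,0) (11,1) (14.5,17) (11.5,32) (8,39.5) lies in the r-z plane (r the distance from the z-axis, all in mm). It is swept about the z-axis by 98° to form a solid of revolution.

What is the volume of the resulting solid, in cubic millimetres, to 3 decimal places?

Profile (r,z), 6 vertices: (2,31) (3.5,0) (11,1) (14.5,17) (11.5,32) (8,39.5)
edge 0: (2,31)→(3.5,0)  cross = 2·0 − 3.5·31 = -108.5000; (r_i+r_j)·cross = 5.5·-108.5000 = -596.7500
edge 1: (3.5,0)→(11,1)  cross = 3.5·1 − 11·0 = 3.5000; (r_i+r_j)·cross = 14.5·3.5000 = 50.7500
edge 2: (11,1)→(14.5,17)  cross = 11·17 − 14.5·1 = 172.5000; (r_i+r_j)·cross = 25.5·172.5000 = 4398.7500
edge 3: (14.5,17)→(11.5,32)  cross = 14.5·32 − 11.5·17 = 268.5000; (r_i+r_j)·cross = 26·268.5000 = 6981.0000
edge 4: (11.5,32)→(8,39.5)  cross = 11.5·39.5 − 8·32 = 198.2500; (r_i+r_j)·cross = 19.5·198.2500 = 3865.8750
edge 5: (8,39.5)→(2,31)  cross = 8·31 − 2·39.5 = 169.0000; (r_i+r_j)·cross = 10·169.0000 = 1690.0000
Σcross = 703.2500 → A = |Σcross|/2 = 351.6250 mm²
Σ(r_i+r_j)·cross = 16389.6250 → first moment M = |Σ|/6 = 2731.6042
R_c = M/A = 2731.6042/351.6250 = 7.7685 mm
θ = 98° = 1.710423 rad
V = θ·R_c·A = 1.710423·7.7685·351.6250 = 4672.198 mm³

Volume = 4672.198 mm³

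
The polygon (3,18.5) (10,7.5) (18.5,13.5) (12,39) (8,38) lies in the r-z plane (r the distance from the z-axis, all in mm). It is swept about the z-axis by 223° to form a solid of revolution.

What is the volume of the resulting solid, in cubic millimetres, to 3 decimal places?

Profile (r,z), 5 vertices: (3,18.5) (10,7.5) (18.5,13.5) (12,39) (8,38)
edge 0: (3,18.5)→(10,7.5)  cross = 3·7.5 − 10·18.5 = -162.5000; (r_i+r_j)·cross = 13·-162.5000 = -2112.5000
edge 1: (10,7.5)→(18.5,13.5)  cross = 10·13.5 − 18.5·7.5 = -3.7500; (r_i+r_j)·cross = 28.5·-3.7500 = -106.8750
edge 2: (18.5,13.5)→(12,39)  cross = 18.5·39 − 12·13.5 = 559.5000; (r_i+r_j)·cross = 30.5·559.5000 = 17064.7500
edge 3: (12,39)→(8,38)  cross = 12·38 − 8·39 = 144.0000; (r_i+r_j)·cross = 20·144.0000 = 2880.0000
edge 4: (8,38)→(3,18.5)  cross = 8·18.5 − 3·38 = 34.0000; (r_i+r_j)·cross = 11·34.0000 = 374.0000
Σcross = 571.2500 → A = |Σcross|/2 = 285.6250 mm²
Σ(r_i+r_j)·cross = 18099.3750 → first moment M = |Σ|/6 = 3016.5625
R_c = M/A = 3016.5625/285.6250 = 10.5613 mm
θ = 223° = 3.892084 rad
V = θ·R_c·A = 3.892084·10.5613·285.6250 = 11740.715 mm³

Volume = 11740.715 mm³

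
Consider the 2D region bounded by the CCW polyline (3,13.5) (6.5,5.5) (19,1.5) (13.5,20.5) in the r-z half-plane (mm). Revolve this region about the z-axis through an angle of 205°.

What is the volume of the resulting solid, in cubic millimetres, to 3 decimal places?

Profile (r,z), 4 vertices: (3,13.5) (6.5,5.5) (19,1.5) (13.5,20.5)
edge 0: (3,13.5)→(6.5,5.5)  cross = 3·5.5 − 6.5·13.5 = -71.2500; (r_i+r_j)·cross = 9.5·-71.2500 = -676.8750
edge 1: (6.5,5.5)→(19,1.5)  cross = 6.5·1.5 − 19·5.5 = -94.7500; (r_i+r_j)·cross = 25.5·-94.7500 = -2416.1250
edge 2: (19,1.5)→(13.5,20.5)  cross = 19·20.5 − 13.5·1.5 = 369.2500; (r_i+r_j)·cross = 32.5·369.2500 = 12000.6250
edge 3: (13.5,20.5)→(3,13.5)  cross = 13.5·13.5 − 3·20.5 = 120.7500; (r_i+r_j)·cross = 16.5·120.7500 = 1992.3750
Σcross = 324.0000 → A = |Σcross|/2 = 162.0000 mm²
Σ(r_i+r_j)·cross = 10900.0000 → first moment M = |Σ|/6 = 1816.6667
R_c = M/A = 1816.6667/162.0000 = 11.2140 mm
θ = 205° = 3.577925 rad
V = θ·R_c·A = 3.577925·11.2140·162.0000 = 6499.897 mm³

Volume = 6499.897 mm³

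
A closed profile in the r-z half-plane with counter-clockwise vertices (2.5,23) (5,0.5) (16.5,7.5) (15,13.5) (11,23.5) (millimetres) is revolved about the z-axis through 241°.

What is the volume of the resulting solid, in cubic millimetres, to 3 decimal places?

Profile (r,z), 5 vertices: (2.5,23) (5,0.5) (16.5,7.5) (15,13.5) (11,23.5)
edge 0: (2.5,23)→(5,0.5)  cross = 2.5·0.5 − 5·23 = -113.7500; (r_i+r_j)·cross = 7.5·-113.7500 = -853.1250
edge 1: (5,0.5)→(16.5,7.5)  cross = 5·7.5 − 16.5·0.5 = 29.2500; (r_i+r_j)·cross = 21.5·29.2500 = 628.8750
edge 2: (16.5,7.5)→(15,13.5)  cross = 16.5·13.5 − 15·7.5 = 110.2500; (r_i+r_j)·cross = 31.5·110.2500 = 3472.8750
edge 3: (15,13.5)→(11,23.5)  cross = 15·23.5 − 11·13.5 = 204.0000; (r_i+r_j)·cross = 26·204.0000 = 5304.0000
edge 4: (11,23.5)→(2.5,23)  cross = 11·23 − 2.5·23.5 = 194.2500; (r_i+r_j)·cross = 13.5·194.2500 = 2622.3750
Σcross = 424.0000 → A = |Σcross|/2 = 212.0000 mm²
Σ(r_i+r_j)·cross = 11175.0000 → first moment M = |Σ|/6 = 1862.5000
R_c = M/A = 1862.5000/212.0000 = 8.7854 mm
θ = 241° = 4.206243 rad
V = θ·R_c·A = 4.206243·8.7854·212.0000 = 7834.129 mm³

Volume = 7834.129 mm³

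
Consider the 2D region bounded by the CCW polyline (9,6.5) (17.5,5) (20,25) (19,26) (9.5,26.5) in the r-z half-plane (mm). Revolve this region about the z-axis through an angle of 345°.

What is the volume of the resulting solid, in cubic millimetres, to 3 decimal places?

Profile (r,z), 5 vertices: (9,6.5) (17.5,5) (20,25) (19,26) (9.5,26.5)
edge 0: (9,6.5)→(17.5,5)  cross = 9·5 − 17.5·6.5 = -68.7500; (r_i+r_j)·cross = 26.5·-68.7500 = -1821.8750
edge 1: (17.5,5)→(20,25)  cross = 17.5·25 − 20·5 = 337.5000; (r_i+r_j)·cross = 37.5·337.5000 = 12656.2500
edge 2: (20,25)→(19,26)  cross = 20·26 − 19·25 = 45.0000; (r_i+r_j)·cross = 39·45.0000 = 1755.0000
edge 3: (19,26)→(9.5,26.5)  cross = 19·26.5 − 9.5·26 = 256.5000; (r_i+r_j)·cross = 28.5·256.5000 = 7310.2500
edge 4: (9.5,26.5)→(9,6.5)  cross = 9.5·6.5 − 9·26.5 = -176.7500; (r_i+r_j)·cross = 18.5·-176.7500 = -3269.8750
Σcross = 393.5000 → A = |Σcross|/2 = 196.7500 mm²
Σ(r_i+r_j)·cross = 16629.7500 → first moment M = |Σ|/6 = 2771.6250
R_c = M/A = 2771.6250/196.7500 = 14.0870 mm
θ = 345° = 6.021386 rad
V = θ·R_c·A = 6.021386·14.0870·196.7500 = 16689.024 mm³

Volume = 16689.024 mm³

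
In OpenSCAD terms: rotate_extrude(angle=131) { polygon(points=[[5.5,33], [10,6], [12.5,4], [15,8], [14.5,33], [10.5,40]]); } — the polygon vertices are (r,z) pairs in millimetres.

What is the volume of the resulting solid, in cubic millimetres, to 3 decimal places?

Volume = 5621.068 mm³

Profile (r,z), 6 vertices: (5.5,33) (10,6) (12.5,4) (15,8) (14.5,33) (10.5,40)
edge 0: (5.5,33)→(10,6)  cross = 5.5·6 − 10·33 = -297.0000; (r_i+r_j)·cross = 15.5·-297.0000 = -4603.5000
edge 1: (10,6)→(12.5,4)  cross = 10·4 − 12.5·6 = -35.0000; (r_i+r_j)·cross = 22.5·-35.0000 = -787.5000
edge 2: (12.5,4)→(15,8)  cross = 12.5·8 − 15·4 = 40.0000; (r_i+r_j)·cross = 27.5·40.0000 = 1100.0000
edge 3: (15,8)→(14.5,33)  cross = 15·33 − 14.5·8 = 379.0000; (r_i+r_j)·cross = 29.5·379.0000 = 11180.5000
edge 4: (14.5,33)→(10.5,40)  cross = 14.5·40 − 10.5·33 = 233.5000; (r_i+r_j)·cross = 25·233.5000 = 5837.5000
edge 5: (10.5,40)→(5.5,33)  cross = 10.5·33 − 5.5·40 = 126.5000; (r_i+r_j)·cross = 16·126.5000 = 2024.0000
Σcross = 447.0000 → A = |Σcross|/2 = 223.5000 mm²
Σ(r_i+r_j)·cross = 14751.0000 → first moment M = |Σ|/6 = 2458.5000
R_c = M/A = 2458.5000/223.5000 = 11.0000 mm
θ = 131° = 2.286381 rad
V = θ·R_c·A = 2.286381·11.0000·223.5000 = 5621.068 mm³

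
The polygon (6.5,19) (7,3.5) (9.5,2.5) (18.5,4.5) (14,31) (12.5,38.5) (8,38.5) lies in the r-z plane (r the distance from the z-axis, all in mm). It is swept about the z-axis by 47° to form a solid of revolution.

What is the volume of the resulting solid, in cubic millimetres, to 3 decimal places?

Profile (r,z), 7 vertices: (6.5,19) (7,3.5) (9.5,2.5) (18.5,4.5) (14,31) (12.5,38.5) (8,38.5)
edge 0: (6.5,19)→(7,3.5)  cross = 6.5·3.5 − 7·19 = -110.2500; (r_i+r_j)·cross = 13.5·-110.2500 = -1488.3750
edge 1: (7,3.5)→(9.5,2.5)  cross = 7·2.5 − 9.5·3.5 = -15.7500; (r_i+r_j)·cross = 16.5·-15.7500 = -259.8750
edge 2: (9.5,2.5)→(18.5,4.5)  cross = 9.5·4.5 − 18.5·2.5 = -3.5000; (r_i+r_j)·cross = 28·-3.5000 = -98.0000
edge 3: (18.5,4.5)→(14,31)  cross = 18.5·31 − 14·4.5 = 510.5000; (r_i+r_j)·cross = 32.5·510.5000 = 16591.2500
edge 4: (14,31)→(12.5,38.5)  cross = 14·38.5 − 12.5·31 = 151.5000; (r_i+r_j)·cross = 26.5·151.5000 = 4014.7500
edge 5: (12.5,38.5)→(8,38.5)  cross = 12.5·38.5 − 8·38.5 = 173.2500; (r_i+r_j)·cross = 20.5·173.2500 = 3551.6250
edge 6: (8,38.5)→(6.5,19)  cross = 8·19 − 6.5·38.5 = -98.2500; (r_i+r_j)·cross = 14.5·-98.2500 = -1424.6250
Σcross = 607.5000 → A = |Σcross|/2 = 303.7500 mm²
Σ(r_i+r_j)·cross = 20886.7500 → first moment M = |Σ|/6 = 3481.1250
R_c = M/A = 3481.1250/303.7500 = 11.4605 mm
θ = 47° = 0.820305 rad
V = θ·R_c·A = 0.820305·11.4605·303.7500 = 2855.583 mm³

Volume = 2855.583 mm³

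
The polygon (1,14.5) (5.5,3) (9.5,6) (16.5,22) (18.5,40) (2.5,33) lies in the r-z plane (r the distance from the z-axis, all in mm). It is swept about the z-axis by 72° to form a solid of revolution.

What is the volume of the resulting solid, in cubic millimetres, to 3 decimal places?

Profile (r,z), 6 vertices: (1,14.5) (5.5,3) (9.5,6) (16.5,22) (18.5,40) (2.5,33)
edge 0: (1,14.5)→(5.5,3)  cross = 1·3 − 5.5·14.5 = -76.7500; (r_i+r_j)·cross = 6.5·-76.7500 = -498.8750
edge 1: (5.5,3)→(9.5,6)  cross = 5.5·6 − 9.5·3 = 4.5000; (r_i+r_j)·cross = 15·4.5000 = 67.5000
edge 2: (9.5,6)→(16.5,22)  cross = 9.5·22 − 16.5·6 = 110.0000; (r_i+r_j)·cross = 26·110.0000 = 2860.0000
edge 3: (16.5,22)→(18.5,40)  cross = 16.5·40 − 18.5·22 = 253.0000; (r_i+r_j)·cross = 35·253.0000 = 8855.0000
edge 4: (18.5,40)→(2.5,33)  cross = 18.5·33 − 2.5·40 = 510.5000; (r_i+r_j)·cross = 21·510.5000 = 10720.5000
edge 5: (2.5,33)→(1,14.5)  cross = 2.5·14.5 − 1·33 = 3.2500; (r_i+r_j)·cross = 3.5·3.2500 = 11.3750
Σcross = 804.5000 → A = |Σcross|/2 = 402.2500 mm²
Σ(r_i+r_j)·cross = 22015.5000 → first moment M = |Σ|/6 = 3669.2500
R_c = M/A = 3669.2500/402.2500 = 9.1218 mm
θ = 72° = 1.256637 rad
V = θ·R_c·A = 1.256637·9.1218·402.2500 = 4610.916 mm³

Volume = 4610.916 mm³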